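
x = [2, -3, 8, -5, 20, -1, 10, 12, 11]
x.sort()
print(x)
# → [-5, -3, -1, 2, 8, 10, 11, 12, 20]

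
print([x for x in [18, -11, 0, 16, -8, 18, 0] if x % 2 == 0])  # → [18, 0, 16, -8, 18, 0]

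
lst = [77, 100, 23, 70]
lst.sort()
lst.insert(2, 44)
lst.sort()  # [23, 44, 70, 77, 100]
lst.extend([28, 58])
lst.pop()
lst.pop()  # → 28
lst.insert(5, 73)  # [23, 44, 70, 77, 100, 73]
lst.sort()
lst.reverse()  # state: [100, 77, 73, 70, 44, 23]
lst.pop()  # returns 23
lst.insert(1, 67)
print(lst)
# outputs [100, 67, 77, 73, 70, 44]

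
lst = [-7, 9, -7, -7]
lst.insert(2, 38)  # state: [-7, 9, 38, -7, -7]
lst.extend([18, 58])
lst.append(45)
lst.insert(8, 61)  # [-7, 9, 38, -7, -7, 18, 58, 45, 61]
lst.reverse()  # [61, 45, 58, 18, -7, -7, 38, 9, -7]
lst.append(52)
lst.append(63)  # [61, 45, 58, 18, -7, -7, 38, 9, -7, 52, 63]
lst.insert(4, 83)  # [61, 45, 58, 18, 83, -7, -7, 38, 9, -7, 52, 63]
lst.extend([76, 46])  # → [61, 45, 58, 18, 83, -7, -7, 38, 9, -7, 52, 63, 76, 46]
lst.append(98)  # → [61, 45, 58, 18, 83, -7, -7, 38, 9, -7, 52, 63, 76, 46, 98]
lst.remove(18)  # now [61, 45, 58, 83, -7, -7, 38, 9, -7, 52, 63, 76, 46, 98]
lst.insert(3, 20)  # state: [61, 45, 58, 20, 83, -7, -7, 38, 9, -7, 52, 63, 76, 46, 98]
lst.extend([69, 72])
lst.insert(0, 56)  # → [56, 61, 45, 58, 20, 83, -7, -7, 38, 9, -7, 52, 63, 76, 46, 98, 69, 72]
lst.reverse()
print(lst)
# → [72, 69, 98, 46, 76, 63, 52, -7, 9, 38, -7, -7, 83, 20, 58, 45, 61, 56]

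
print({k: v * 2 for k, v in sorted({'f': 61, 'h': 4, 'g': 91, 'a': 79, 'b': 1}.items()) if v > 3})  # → {'a': 158, 'f': 122, 'g': 182, 'h': 8}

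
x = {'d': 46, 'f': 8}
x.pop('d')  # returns 46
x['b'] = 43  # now {'f': 8, 'b': 43}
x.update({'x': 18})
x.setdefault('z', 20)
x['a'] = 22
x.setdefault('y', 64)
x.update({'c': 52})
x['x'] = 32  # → {'f': 8, 'b': 43, 'x': 32, 'z': 20, 'a': 22, 'y': 64, 'c': 52}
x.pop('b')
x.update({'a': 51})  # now {'f': 8, 'x': 32, 'z': 20, 'a': 51, 'y': 64, 'c': 52}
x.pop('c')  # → 52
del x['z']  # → {'f': 8, 'x': 32, 'a': 51, 'y': 64}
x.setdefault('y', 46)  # 64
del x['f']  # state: {'x': 32, 'a': 51, 'y': 64}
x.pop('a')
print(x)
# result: {'x': 32, 'y': 64}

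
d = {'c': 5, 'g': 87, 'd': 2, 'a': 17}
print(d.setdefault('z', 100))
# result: 100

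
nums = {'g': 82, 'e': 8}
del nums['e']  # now {'g': 82}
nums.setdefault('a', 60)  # 60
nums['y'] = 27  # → {'g': 82, 'a': 60, 'y': 27}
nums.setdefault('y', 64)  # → 27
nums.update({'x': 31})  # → {'g': 82, 'a': 60, 'y': 27, 'x': 31}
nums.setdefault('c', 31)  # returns 31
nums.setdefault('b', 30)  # 30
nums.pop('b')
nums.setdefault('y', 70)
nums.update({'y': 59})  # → {'g': 82, 'a': 60, 'y': 59, 'x': 31, 'c': 31}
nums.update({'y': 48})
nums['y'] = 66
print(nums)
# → {'g': 82, 'a': 60, 'y': 66, 'x': 31, 'c': 31}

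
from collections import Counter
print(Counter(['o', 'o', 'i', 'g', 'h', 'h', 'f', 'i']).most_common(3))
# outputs [('o', 2), ('i', 2), ('h', 2)]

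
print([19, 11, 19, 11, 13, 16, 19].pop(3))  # 11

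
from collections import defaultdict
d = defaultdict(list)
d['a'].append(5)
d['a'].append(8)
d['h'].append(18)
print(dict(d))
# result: {'a': [5, 8], 'h': [18]}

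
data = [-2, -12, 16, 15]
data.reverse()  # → [15, 16, -12, -2]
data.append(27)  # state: [15, 16, -12, -2, 27]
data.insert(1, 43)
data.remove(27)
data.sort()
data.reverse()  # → [43, 16, 15, -2, -12]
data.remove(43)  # [16, 15, -2, -12]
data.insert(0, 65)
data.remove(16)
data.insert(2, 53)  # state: [65, 15, 53, -2, -12]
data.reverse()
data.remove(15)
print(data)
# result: [-12, -2, 53, 65]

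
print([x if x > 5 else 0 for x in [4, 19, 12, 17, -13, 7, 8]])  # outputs [0, 19, 12, 17, 0, 7, 8]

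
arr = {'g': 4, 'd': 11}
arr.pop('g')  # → 4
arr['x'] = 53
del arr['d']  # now {'x': 53}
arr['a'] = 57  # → {'x': 53, 'a': 57}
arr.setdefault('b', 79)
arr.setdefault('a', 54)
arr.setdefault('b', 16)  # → 79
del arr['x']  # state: {'a': 57, 'b': 79}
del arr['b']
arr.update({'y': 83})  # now {'a': 57, 'y': 83}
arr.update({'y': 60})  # {'a': 57, 'y': 60}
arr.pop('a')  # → 57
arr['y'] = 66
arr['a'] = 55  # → {'y': 66, 'a': 55}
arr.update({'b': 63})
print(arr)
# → {'y': 66, 'a': 55, 'b': 63}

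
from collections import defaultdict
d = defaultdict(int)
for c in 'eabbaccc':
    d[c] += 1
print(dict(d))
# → {'e': 1, 'a': 2, 'b': 2, 'c': 3}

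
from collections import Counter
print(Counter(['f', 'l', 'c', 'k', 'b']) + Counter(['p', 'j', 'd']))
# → Counter({'f': 1, 'l': 1, 'c': 1, 'k': 1, 'b': 1, 'p': 1, 'j': 1, 'd': 1})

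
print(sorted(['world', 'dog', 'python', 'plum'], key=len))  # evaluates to ['dog', 'plum', 'world', 'python']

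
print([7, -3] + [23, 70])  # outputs [7, -3, 23, 70]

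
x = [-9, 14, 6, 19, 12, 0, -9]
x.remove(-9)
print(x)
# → [14, 6, 19, 12, 0, -9]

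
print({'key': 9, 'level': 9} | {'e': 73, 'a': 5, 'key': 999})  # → {'key': 999, 'level': 9, 'e': 73, 'a': 5}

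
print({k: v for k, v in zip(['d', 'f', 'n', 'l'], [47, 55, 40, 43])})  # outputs {'d': 47, 'f': 55, 'n': 40, 'l': 43}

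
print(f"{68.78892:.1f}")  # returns 68.8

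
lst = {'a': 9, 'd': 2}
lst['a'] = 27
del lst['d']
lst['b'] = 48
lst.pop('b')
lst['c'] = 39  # {'a': 27, 'c': 39}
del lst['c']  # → {'a': 27}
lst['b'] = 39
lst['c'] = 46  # {'a': 27, 'b': 39, 'c': 46}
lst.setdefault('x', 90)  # 90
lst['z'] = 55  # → {'a': 27, 'b': 39, 'c': 46, 'x': 90, 'z': 55}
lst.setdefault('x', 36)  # 90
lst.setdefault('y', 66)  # 66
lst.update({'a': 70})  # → {'a': 70, 'b': 39, 'c': 46, 'x': 90, 'z': 55, 'y': 66}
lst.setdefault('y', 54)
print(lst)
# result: {'a': 70, 'b': 39, 'c': 46, 'x': 90, 'z': 55, 'y': 66}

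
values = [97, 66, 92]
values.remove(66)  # [97, 92]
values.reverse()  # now [92, 97]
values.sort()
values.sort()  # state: [92, 97]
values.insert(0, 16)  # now [16, 92, 97]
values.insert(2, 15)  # [16, 92, 15, 97]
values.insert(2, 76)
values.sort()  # [15, 16, 76, 92, 97]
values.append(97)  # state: [15, 16, 76, 92, 97, 97]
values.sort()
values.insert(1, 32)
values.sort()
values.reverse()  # [97, 97, 92, 76, 32, 16, 15]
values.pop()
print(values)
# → [97, 97, 92, 76, 32, 16]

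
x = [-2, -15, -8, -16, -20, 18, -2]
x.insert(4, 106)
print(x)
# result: [-2, -15, -8, -16, 106, -20, 18, -2]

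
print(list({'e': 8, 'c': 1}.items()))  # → [('e', 8), ('c', 1)]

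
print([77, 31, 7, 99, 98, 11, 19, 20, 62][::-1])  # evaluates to [62, 20, 19, 11, 98, 99, 7, 31, 77]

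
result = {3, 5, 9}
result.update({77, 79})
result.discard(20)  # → {3, 5, 9, 77, 79}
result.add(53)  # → {3, 5, 9, 53, 77, 79}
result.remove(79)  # {3, 5, 9, 53, 77}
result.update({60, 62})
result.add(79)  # {3, 5, 9, 53, 60, 62, 77, 79}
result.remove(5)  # {3, 9, 53, 60, 62, 77, 79}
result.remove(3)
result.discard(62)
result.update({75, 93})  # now {9, 53, 60, 75, 77, 79, 93}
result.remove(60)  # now {9, 53, 75, 77, 79, 93}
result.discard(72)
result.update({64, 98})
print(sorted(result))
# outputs [9, 53, 64, 75, 77, 79, 93, 98]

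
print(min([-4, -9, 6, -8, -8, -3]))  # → -9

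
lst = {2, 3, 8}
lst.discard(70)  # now {2, 3, 8}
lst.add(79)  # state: {2, 3, 8, 79}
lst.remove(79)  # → {2, 3, 8}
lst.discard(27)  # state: {2, 3, 8}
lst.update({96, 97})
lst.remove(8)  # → {2, 3, 96, 97}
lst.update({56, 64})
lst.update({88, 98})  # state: {2, 3, 56, 64, 88, 96, 97, 98}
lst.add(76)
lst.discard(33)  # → {2, 3, 56, 64, 76, 88, 96, 97, 98}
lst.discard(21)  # {2, 3, 56, 64, 76, 88, 96, 97, 98}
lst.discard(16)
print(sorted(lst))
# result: [2, 3, 56, 64, 76, 88, 96, 97, 98]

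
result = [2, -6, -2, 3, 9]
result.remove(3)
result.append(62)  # [2, -6, -2, 9, 62]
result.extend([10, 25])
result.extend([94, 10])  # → [2, -6, -2, 9, 62, 10, 25, 94, 10]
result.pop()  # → 10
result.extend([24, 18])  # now [2, -6, -2, 9, 62, 10, 25, 94, 24, 18]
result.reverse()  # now [18, 24, 94, 25, 10, 62, 9, -2, -6, 2]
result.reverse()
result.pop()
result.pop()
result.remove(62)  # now [2, -6, -2, 9, 10, 25, 94]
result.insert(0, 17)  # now [17, 2, -6, -2, 9, 10, 25, 94]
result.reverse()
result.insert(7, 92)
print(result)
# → [94, 25, 10, 9, -2, -6, 2, 92, 17]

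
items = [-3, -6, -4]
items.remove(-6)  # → [-3, -4]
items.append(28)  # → [-3, -4, 28]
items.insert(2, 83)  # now [-3, -4, 83, 28]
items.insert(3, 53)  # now [-3, -4, 83, 53, 28]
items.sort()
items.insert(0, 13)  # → [13, -4, -3, 28, 53, 83]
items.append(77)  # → [13, -4, -3, 28, 53, 83, 77]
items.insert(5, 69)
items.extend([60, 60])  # [13, -4, -3, 28, 53, 69, 83, 77, 60, 60]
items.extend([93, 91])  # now [13, -4, -3, 28, 53, 69, 83, 77, 60, 60, 93, 91]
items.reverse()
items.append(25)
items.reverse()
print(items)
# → [25, 13, -4, -3, 28, 53, 69, 83, 77, 60, 60, 93, 91]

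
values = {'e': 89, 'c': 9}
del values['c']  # {'e': 89}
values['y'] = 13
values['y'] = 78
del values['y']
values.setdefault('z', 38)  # 38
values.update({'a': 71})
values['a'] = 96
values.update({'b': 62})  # {'e': 89, 'z': 38, 'a': 96, 'b': 62}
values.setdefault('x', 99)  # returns 99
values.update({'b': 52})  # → {'e': 89, 'z': 38, 'a': 96, 'b': 52, 'x': 99}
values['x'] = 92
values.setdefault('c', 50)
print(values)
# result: {'e': 89, 'z': 38, 'a': 96, 'b': 52, 'x': 92, 'c': 50}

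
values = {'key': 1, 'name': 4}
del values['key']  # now {'name': 4}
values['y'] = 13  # {'name': 4, 'y': 13}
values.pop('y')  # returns 13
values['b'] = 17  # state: {'name': 4, 'b': 17}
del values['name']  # {'b': 17}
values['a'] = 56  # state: {'b': 17, 'a': 56}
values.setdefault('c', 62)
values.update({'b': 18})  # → {'b': 18, 'a': 56, 'c': 62}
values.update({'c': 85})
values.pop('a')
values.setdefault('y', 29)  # 29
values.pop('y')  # 29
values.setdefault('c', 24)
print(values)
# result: {'b': 18, 'c': 85}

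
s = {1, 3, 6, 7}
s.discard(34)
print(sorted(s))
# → [1, 3, 6, 7]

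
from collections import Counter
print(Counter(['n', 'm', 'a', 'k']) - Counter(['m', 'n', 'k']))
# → Counter({'a': 1})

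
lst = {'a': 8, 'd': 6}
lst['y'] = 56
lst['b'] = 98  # {'a': 8, 'd': 6, 'y': 56, 'b': 98}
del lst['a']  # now {'d': 6, 'y': 56, 'b': 98}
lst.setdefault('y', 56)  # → 56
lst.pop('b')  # 98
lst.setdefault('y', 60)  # 56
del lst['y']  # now {'d': 6}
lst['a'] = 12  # {'d': 6, 'a': 12}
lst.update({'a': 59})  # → {'d': 6, 'a': 59}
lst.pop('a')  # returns 59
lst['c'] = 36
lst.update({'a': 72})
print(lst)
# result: {'d': 6, 'c': 36, 'a': 72}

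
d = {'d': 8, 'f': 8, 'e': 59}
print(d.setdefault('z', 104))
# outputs 104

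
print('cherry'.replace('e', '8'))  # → ch8rry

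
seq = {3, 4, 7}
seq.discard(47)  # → {3, 4, 7}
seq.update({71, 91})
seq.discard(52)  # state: {3, 4, 7, 71, 91}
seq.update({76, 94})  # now {3, 4, 7, 71, 76, 91, 94}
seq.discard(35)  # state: {3, 4, 7, 71, 76, 91, 94}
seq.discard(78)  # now {3, 4, 7, 71, 76, 91, 94}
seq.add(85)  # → {3, 4, 7, 71, 76, 85, 91, 94}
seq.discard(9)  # {3, 4, 7, 71, 76, 85, 91, 94}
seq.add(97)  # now {3, 4, 7, 71, 76, 85, 91, 94, 97}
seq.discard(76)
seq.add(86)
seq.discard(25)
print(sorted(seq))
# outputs [3, 4, 7, 71, 85, 86, 91, 94, 97]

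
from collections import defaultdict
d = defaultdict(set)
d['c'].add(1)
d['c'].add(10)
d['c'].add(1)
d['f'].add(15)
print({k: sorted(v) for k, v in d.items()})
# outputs {'c': [1, 10], 'f': [15]}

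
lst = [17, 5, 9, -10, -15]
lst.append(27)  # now [17, 5, 9, -10, -15, 27]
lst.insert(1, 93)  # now [17, 93, 5, 9, -10, -15, 27]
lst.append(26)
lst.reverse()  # [26, 27, -15, -10, 9, 5, 93, 17]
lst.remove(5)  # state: [26, 27, -15, -10, 9, 93, 17]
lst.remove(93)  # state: [26, 27, -15, -10, 9, 17]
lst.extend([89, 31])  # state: [26, 27, -15, -10, 9, 17, 89, 31]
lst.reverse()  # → [31, 89, 17, 9, -10, -15, 27, 26]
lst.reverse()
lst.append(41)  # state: [26, 27, -15, -10, 9, 17, 89, 31, 41]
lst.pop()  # 41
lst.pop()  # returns 31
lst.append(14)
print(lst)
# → [26, 27, -15, -10, 9, 17, 89, 14]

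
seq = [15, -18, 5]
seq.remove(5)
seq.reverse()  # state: [-18, 15]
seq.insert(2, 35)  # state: [-18, 15, 35]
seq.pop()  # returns 35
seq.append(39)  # [-18, 15, 39]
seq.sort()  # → [-18, 15, 39]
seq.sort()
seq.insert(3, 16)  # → [-18, 15, 39, 16]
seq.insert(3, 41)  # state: [-18, 15, 39, 41, 16]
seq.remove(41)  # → [-18, 15, 39, 16]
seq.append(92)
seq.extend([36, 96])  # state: [-18, 15, 39, 16, 92, 36, 96]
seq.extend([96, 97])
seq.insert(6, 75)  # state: [-18, 15, 39, 16, 92, 36, 75, 96, 96, 97]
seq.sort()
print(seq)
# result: [-18, 15, 16, 36, 39, 75, 92, 96, 96, 97]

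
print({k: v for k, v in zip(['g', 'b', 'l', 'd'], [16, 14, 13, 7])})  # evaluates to {'g': 16, 'b': 14, 'l': 13, 'd': 7}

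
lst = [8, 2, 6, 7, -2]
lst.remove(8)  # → [2, 6, 7, -2]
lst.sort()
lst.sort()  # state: [-2, 2, 6, 7]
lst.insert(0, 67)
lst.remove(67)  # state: [-2, 2, 6, 7]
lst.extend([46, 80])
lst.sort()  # [-2, 2, 6, 7, 46, 80]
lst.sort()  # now [-2, 2, 6, 7, 46, 80]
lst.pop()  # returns 80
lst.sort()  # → [-2, 2, 6, 7, 46]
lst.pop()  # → 46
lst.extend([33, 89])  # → [-2, 2, 6, 7, 33, 89]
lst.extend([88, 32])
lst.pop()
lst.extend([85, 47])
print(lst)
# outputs [-2, 2, 6, 7, 33, 89, 88, 85, 47]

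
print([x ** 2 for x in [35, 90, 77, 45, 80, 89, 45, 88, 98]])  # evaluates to [1225, 8100, 5929, 2025, 6400, 7921, 2025, 7744, 9604]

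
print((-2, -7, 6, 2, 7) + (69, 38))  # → (-2, -7, 6, 2, 7, 69, 38)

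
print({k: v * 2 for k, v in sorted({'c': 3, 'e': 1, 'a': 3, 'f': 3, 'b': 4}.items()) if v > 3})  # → {'b': 8}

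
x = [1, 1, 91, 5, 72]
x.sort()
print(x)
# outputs [1, 1, 5, 72, 91]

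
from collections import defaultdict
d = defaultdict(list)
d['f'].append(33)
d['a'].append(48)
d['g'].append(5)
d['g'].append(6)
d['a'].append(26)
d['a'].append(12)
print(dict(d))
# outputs {'f': [33], 'a': [48, 26, 12], 'g': [5, 6]}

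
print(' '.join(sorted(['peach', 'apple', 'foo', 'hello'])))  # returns apple foo hello peach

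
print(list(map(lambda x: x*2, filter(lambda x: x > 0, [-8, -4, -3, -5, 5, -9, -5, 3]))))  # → [10, 6]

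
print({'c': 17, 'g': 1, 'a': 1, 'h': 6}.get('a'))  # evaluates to 1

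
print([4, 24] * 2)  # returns [4, 24, 4, 24]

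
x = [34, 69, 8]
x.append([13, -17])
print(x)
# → [34, 69, 8, [13, -17]]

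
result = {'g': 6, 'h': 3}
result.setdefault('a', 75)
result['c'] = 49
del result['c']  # {'g': 6, 'h': 3, 'a': 75}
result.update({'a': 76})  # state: {'g': 6, 'h': 3, 'a': 76}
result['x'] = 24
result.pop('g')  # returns 6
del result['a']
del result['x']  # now {'h': 3}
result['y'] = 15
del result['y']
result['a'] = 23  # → {'h': 3, 'a': 23}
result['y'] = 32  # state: {'h': 3, 'a': 23, 'y': 32}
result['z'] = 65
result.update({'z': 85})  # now {'h': 3, 'a': 23, 'y': 32, 'z': 85}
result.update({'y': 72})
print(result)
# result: {'h': 3, 'a': 23, 'y': 72, 'z': 85}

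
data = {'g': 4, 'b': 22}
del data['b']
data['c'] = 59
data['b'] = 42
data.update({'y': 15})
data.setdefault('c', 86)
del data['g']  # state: {'c': 59, 'b': 42, 'y': 15}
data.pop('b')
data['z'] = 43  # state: {'c': 59, 'y': 15, 'z': 43}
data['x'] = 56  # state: {'c': 59, 'y': 15, 'z': 43, 'x': 56}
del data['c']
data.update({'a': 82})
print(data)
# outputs {'y': 15, 'z': 43, 'x': 56, 'a': 82}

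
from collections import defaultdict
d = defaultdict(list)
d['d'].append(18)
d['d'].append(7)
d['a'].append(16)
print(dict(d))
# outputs {'d': [18, 7], 'a': [16]}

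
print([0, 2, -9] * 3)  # [0, 2, -9, 0, 2, -9, 0, 2, -9]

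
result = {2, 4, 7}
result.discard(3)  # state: {2, 4, 7}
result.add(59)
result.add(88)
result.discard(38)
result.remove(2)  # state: {4, 7, 59, 88}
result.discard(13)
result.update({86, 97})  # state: {4, 7, 59, 86, 88, 97}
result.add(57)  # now {4, 7, 57, 59, 86, 88, 97}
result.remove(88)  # {4, 7, 57, 59, 86, 97}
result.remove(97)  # {4, 7, 57, 59, 86}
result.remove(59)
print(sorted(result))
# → [4, 7, 57, 86]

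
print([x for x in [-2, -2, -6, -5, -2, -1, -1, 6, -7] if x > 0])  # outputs [6]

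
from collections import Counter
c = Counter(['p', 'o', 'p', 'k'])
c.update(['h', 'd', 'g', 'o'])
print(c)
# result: Counter({'p': 2, 'o': 2, 'k': 1, 'h': 1, 'd': 1, 'g': 1})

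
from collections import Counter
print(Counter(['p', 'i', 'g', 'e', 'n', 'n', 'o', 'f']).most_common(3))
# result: [('n', 2), ('p', 1), ('i', 1)]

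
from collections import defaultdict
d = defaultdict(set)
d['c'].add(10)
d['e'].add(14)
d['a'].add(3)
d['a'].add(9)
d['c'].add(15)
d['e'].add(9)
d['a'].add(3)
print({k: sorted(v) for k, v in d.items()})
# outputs {'c': [10, 15], 'e': [9, 14], 'a': [3, 9]}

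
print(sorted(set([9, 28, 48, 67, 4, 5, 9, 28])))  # [4, 5, 9, 28, 48, 67]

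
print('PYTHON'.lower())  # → python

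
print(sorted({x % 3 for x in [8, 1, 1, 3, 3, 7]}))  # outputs [0, 1, 2]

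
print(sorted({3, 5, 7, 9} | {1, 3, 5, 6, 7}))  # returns [1, 3, 5, 6, 7, 9]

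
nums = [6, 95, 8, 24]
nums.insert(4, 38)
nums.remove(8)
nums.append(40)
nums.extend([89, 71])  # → [6, 95, 24, 38, 40, 89, 71]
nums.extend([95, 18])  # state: [6, 95, 24, 38, 40, 89, 71, 95, 18]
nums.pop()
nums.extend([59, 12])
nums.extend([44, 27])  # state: [6, 95, 24, 38, 40, 89, 71, 95, 59, 12, 44, 27]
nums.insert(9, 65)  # [6, 95, 24, 38, 40, 89, 71, 95, 59, 65, 12, 44, 27]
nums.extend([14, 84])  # [6, 95, 24, 38, 40, 89, 71, 95, 59, 65, 12, 44, 27, 14, 84]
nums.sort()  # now [6, 12, 14, 24, 27, 38, 40, 44, 59, 65, 71, 84, 89, 95, 95]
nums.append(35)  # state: [6, 12, 14, 24, 27, 38, 40, 44, 59, 65, 71, 84, 89, 95, 95, 35]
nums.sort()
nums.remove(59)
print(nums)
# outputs [6, 12, 14, 24, 27, 35, 38, 40, 44, 65, 71, 84, 89, 95, 95]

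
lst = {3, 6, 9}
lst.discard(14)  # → {3, 6, 9}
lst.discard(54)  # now {3, 6, 9}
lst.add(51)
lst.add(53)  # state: {3, 6, 9, 51, 53}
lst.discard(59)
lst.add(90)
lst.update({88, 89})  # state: {3, 6, 9, 51, 53, 88, 89, 90}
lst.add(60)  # {3, 6, 9, 51, 53, 60, 88, 89, 90}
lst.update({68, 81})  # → {3, 6, 9, 51, 53, 60, 68, 81, 88, 89, 90}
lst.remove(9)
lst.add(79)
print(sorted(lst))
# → [3, 6, 51, 53, 60, 68, 79, 81, 88, 89, 90]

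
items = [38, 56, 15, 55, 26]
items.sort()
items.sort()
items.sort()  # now [15, 26, 38, 55, 56]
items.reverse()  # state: [56, 55, 38, 26, 15]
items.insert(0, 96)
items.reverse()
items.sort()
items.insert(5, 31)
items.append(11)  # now [15, 26, 38, 55, 56, 31, 96, 11]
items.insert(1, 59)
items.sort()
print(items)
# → [11, 15, 26, 31, 38, 55, 56, 59, 96]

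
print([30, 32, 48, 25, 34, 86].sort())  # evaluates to None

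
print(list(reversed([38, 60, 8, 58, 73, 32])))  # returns [32, 73, 58, 8, 60, 38]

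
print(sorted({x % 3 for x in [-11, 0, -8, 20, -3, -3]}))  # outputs [0, 1, 2]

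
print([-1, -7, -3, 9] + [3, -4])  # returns [-1, -7, -3, 9, 3, -4]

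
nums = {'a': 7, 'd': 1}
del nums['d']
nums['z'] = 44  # {'a': 7, 'z': 44}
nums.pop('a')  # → 7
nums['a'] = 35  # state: {'z': 44, 'a': 35}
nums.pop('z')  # 44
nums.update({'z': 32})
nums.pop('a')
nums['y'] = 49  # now {'z': 32, 'y': 49}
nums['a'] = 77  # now {'z': 32, 'y': 49, 'a': 77}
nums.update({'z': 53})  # {'z': 53, 'y': 49, 'a': 77}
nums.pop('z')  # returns 53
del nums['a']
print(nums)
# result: {'y': 49}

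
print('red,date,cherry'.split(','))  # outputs ['red', 'date', 'cherry']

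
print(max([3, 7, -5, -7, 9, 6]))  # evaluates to 9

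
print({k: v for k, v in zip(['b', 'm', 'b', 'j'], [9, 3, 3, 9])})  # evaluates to {'b': 3, 'm': 3, 'j': 9}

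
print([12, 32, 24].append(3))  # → None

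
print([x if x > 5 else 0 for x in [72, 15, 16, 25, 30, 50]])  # [72, 15, 16, 25, 30, 50]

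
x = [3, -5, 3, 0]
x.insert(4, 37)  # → [3, -5, 3, 0, 37]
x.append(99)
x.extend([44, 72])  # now [3, -5, 3, 0, 37, 99, 44, 72]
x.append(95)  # [3, -5, 3, 0, 37, 99, 44, 72, 95]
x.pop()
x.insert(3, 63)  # [3, -5, 3, 63, 0, 37, 99, 44, 72]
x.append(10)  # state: [3, -5, 3, 63, 0, 37, 99, 44, 72, 10]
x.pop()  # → 10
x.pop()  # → 72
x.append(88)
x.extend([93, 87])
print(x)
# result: [3, -5, 3, 63, 0, 37, 99, 44, 88, 93, 87]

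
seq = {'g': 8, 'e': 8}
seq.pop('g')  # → 8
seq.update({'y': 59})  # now {'e': 8, 'y': 59}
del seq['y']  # {'e': 8}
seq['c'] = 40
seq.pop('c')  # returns 40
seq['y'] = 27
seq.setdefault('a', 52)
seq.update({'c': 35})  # {'e': 8, 'y': 27, 'a': 52, 'c': 35}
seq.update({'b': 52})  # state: {'e': 8, 'y': 27, 'a': 52, 'c': 35, 'b': 52}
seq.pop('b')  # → 52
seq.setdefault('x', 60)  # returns 60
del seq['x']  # {'e': 8, 'y': 27, 'a': 52, 'c': 35}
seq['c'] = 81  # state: {'e': 8, 'y': 27, 'a': 52, 'c': 81}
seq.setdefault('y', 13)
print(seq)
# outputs {'e': 8, 'y': 27, 'a': 52, 'c': 81}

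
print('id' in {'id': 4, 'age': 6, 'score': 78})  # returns True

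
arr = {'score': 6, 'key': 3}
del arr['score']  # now {'key': 3}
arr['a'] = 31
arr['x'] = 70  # {'key': 3, 'a': 31, 'x': 70}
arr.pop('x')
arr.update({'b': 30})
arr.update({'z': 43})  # {'key': 3, 'a': 31, 'b': 30, 'z': 43}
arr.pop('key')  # 3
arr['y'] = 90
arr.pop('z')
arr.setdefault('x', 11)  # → 11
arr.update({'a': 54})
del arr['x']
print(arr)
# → {'a': 54, 'b': 30, 'y': 90}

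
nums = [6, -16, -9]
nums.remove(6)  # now [-16, -9]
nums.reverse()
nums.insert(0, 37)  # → [37, -9, -16]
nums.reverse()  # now [-16, -9, 37]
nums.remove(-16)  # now [-9, 37]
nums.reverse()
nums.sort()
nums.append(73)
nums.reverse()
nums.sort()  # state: [-9, 37, 73]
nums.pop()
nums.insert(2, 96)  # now [-9, 37, 96]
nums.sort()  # [-9, 37, 96]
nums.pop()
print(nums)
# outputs [-9, 37]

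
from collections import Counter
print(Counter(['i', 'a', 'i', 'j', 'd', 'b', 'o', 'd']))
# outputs Counter({'i': 2, 'd': 2, 'a': 1, 'j': 1, 'b': 1, 'o': 1})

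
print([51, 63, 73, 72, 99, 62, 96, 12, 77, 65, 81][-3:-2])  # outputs [77]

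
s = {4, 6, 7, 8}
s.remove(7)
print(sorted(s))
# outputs [4, 6, 8]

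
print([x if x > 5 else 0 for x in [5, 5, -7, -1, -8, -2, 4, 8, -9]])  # [0, 0, 0, 0, 0, 0, 0, 8, 0]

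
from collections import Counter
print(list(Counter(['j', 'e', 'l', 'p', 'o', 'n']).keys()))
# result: ['j', 'e', 'l', 'p', 'o', 'n']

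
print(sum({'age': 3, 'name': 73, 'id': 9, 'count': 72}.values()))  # 157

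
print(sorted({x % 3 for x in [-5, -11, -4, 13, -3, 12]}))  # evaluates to [0, 1, 2]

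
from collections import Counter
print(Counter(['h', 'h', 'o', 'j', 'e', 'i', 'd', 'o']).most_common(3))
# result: [('h', 2), ('o', 2), ('j', 1)]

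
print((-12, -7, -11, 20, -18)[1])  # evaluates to -7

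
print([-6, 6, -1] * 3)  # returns [-6, 6, -1, -6, 6, -1, -6, 6, -1]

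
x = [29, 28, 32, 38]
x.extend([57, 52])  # [29, 28, 32, 38, 57, 52]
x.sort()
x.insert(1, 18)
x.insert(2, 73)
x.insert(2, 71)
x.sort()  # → [18, 28, 29, 32, 38, 52, 57, 71, 73]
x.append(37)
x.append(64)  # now [18, 28, 29, 32, 38, 52, 57, 71, 73, 37, 64]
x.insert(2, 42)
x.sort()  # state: [18, 28, 29, 32, 37, 38, 42, 52, 57, 64, 71, 73]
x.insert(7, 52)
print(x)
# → [18, 28, 29, 32, 37, 38, 42, 52, 52, 57, 64, 71, 73]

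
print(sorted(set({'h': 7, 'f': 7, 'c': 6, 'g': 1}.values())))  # [1, 6, 7]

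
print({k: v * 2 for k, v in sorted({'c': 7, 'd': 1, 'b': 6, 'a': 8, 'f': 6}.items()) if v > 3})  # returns {'a': 16, 'b': 12, 'c': 14, 'f': 12}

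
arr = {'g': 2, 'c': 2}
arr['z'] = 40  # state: {'g': 2, 'c': 2, 'z': 40}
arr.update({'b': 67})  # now {'g': 2, 'c': 2, 'z': 40, 'b': 67}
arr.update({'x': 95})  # {'g': 2, 'c': 2, 'z': 40, 'b': 67, 'x': 95}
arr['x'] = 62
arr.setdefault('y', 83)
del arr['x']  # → {'g': 2, 'c': 2, 'z': 40, 'b': 67, 'y': 83}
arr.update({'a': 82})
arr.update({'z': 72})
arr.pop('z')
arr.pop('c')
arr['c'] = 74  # {'g': 2, 'b': 67, 'y': 83, 'a': 82, 'c': 74}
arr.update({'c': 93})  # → {'g': 2, 'b': 67, 'y': 83, 'a': 82, 'c': 93}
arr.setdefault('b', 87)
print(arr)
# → {'g': 2, 'b': 67, 'y': 83, 'a': 82, 'c': 93}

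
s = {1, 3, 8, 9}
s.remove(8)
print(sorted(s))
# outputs [1, 3, 9]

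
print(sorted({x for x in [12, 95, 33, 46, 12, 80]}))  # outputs [12, 33, 46, 80, 95]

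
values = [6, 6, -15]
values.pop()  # -15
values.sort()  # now [6, 6]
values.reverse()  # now [6, 6]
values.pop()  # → 6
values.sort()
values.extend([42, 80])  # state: [6, 42, 80]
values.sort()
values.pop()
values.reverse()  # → [42, 6]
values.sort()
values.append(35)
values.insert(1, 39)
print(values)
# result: [6, 39, 42, 35]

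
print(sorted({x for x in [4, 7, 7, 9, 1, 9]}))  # [1, 4, 7, 9]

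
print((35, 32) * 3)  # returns (35, 32, 35, 32, 35, 32)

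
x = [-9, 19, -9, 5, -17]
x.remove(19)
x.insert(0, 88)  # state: [88, -9, -9, 5, -17]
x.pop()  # -17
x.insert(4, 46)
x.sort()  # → [-9, -9, 5, 46, 88]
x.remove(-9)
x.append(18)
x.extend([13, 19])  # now [-9, 5, 46, 88, 18, 13, 19]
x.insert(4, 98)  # [-9, 5, 46, 88, 98, 18, 13, 19]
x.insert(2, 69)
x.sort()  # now [-9, 5, 13, 18, 19, 46, 69, 88, 98]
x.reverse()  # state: [98, 88, 69, 46, 19, 18, 13, 5, -9]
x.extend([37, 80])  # [98, 88, 69, 46, 19, 18, 13, 5, -9, 37, 80]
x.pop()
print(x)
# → [98, 88, 69, 46, 19, 18, 13, 5, -9, 37]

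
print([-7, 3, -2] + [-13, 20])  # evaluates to [-7, 3, -2, -13, 20]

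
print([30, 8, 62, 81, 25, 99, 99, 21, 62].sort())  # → None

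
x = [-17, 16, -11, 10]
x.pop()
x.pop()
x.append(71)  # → [-17, 16, 71]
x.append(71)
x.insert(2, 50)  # [-17, 16, 50, 71, 71]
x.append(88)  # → [-17, 16, 50, 71, 71, 88]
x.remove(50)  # [-17, 16, 71, 71, 88]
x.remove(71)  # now [-17, 16, 71, 88]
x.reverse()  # [88, 71, 16, -17]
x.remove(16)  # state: [88, 71, -17]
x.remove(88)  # [71, -17]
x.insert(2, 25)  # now [71, -17, 25]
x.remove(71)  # [-17, 25]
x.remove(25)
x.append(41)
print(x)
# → [-17, 41]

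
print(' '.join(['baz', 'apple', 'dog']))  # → baz apple dog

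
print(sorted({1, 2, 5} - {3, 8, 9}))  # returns [1, 2, 5]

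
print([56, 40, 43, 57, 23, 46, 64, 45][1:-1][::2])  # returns [40, 57, 46]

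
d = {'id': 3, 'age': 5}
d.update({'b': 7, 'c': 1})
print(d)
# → {'id': 3, 'age': 5, 'b': 7, 'c': 1}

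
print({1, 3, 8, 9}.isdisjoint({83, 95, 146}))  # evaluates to True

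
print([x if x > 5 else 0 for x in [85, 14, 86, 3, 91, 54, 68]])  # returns [85, 14, 86, 0, 91, 54, 68]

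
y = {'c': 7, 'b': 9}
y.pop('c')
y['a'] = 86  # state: {'b': 9, 'a': 86}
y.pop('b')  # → 9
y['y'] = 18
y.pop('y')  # 18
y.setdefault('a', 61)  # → 86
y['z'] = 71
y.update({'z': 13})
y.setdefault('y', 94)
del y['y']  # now {'a': 86, 'z': 13}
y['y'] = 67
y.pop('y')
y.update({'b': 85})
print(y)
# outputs {'a': 86, 'z': 13, 'b': 85}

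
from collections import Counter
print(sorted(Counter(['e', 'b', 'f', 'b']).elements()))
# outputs ['b', 'b', 'e', 'f']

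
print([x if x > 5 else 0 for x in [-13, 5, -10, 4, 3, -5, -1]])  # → [0, 0, 0, 0, 0, 0, 0]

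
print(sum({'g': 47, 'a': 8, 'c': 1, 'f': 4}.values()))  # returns 60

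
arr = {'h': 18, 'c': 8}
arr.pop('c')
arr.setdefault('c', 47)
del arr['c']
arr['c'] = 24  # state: {'h': 18, 'c': 24}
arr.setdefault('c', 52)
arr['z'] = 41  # {'h': 18, 'c': 24, 'z': 41}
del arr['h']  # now {'c': 24, 'z': 41}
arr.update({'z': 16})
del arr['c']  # {'z': 16}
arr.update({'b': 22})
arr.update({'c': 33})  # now {'z': 16, 'b': 22, 'c': 33}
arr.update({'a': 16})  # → {'z': 16, 'b': 22, 'c': 33, 'a': 16}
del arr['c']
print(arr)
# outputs {'z': 16, 'b': 22, 'a': 16}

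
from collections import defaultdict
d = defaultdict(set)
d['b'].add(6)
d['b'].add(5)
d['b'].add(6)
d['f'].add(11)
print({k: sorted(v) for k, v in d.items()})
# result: {'b': [5, 6], 'f': [11]}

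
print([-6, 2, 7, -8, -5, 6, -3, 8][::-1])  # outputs [8, -3, 6, -5, -8, 7, 2, -6]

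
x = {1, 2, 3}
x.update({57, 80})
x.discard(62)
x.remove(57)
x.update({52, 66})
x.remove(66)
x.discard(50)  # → {1, 2, 3, 52, 80}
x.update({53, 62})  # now {1, 2, 3, 52, 53, 62, 80}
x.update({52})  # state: {1, 2, 3, 52, 53, 62, 80}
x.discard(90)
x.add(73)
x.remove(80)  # {1, 2, 3, 52, 53, 62, 73}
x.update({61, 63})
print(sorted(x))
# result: [1, 2, 3, 52, 53, 61, 62, 63, 73]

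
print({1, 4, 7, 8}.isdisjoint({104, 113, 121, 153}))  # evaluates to True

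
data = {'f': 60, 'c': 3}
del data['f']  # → {'c': 3}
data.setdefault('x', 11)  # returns 11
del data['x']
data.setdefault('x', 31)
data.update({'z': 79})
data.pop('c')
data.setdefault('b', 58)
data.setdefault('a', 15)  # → 15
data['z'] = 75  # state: {'x': 31, 'z': 75, 'b': 58, 'a': 15}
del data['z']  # {'x': 31, 'b': 58, 'a': 15}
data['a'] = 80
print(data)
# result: {'x': 31, 'b': 58, 'a': 80}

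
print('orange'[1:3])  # ra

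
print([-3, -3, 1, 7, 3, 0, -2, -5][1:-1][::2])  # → [-3, 7, 0]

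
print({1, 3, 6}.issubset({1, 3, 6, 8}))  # True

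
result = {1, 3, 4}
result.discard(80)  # {1, 3, 4}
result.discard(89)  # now {1, 3, 4}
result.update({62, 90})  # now {1, 3, 4, 62, 90}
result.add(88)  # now {1, 3, 4, 62, 88, 90}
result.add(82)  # {1, 3, 4, 62, 82, 88, 90}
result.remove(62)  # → {1, 3, 4, 82, 88, 90}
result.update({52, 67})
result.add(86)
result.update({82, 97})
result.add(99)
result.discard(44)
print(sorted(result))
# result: [1, 3, 4, 52, 67, 82, 86, 88, 90, 97, 99]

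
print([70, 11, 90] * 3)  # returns [70, 11, 90, 70, 11, 90, 70, 11, 90]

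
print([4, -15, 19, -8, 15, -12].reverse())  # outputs None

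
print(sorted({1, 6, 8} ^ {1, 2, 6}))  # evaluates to [2, 8]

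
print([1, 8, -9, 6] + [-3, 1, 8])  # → [1, 8, -9, 6, -3, 1, 8]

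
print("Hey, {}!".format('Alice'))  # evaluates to Hey, Alice!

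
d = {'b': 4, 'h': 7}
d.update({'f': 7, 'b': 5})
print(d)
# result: {'b': 5, 'h': 7, 'f': 7}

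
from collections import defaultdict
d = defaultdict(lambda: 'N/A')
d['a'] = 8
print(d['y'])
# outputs N/A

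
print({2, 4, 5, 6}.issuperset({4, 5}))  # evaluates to True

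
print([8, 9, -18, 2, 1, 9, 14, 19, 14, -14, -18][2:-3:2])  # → [-18, 1, 14]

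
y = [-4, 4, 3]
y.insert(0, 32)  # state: [32, -4, 4, 3]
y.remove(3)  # [32, -4, 4]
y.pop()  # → 4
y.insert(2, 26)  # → [32, -4, 26]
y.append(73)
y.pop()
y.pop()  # 26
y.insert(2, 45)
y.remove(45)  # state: [32, -4]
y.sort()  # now [-4, 32]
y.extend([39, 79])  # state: [-4, 32, 39, 79]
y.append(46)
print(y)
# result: [-4, 32, 39, 79, 46]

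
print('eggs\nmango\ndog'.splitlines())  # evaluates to ['eggs', 'mango', 'dog']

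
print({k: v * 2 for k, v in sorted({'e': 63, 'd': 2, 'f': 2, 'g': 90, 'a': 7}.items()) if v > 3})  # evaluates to {'a': 14, 'e': 126, 'g': 180}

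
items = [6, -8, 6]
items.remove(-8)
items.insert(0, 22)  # [22, 6, 6]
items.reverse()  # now [6, 6, 22]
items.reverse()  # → [22, 6, 6]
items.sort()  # [6, 6, 22]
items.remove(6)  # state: [6, 22]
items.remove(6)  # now [22]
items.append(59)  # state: [22, 59]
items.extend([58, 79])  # [22, 59, 58, 79]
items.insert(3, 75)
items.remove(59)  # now [22, 58, 75, 79]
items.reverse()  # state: [79, 75, 58, 22]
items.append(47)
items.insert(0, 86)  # [86, 79, 75, 58, 22, 47]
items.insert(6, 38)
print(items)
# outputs [86, 79, 75, 58, 22, 47, 38]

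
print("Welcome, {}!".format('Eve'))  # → Welcome, Eve!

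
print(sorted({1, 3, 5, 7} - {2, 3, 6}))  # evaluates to [1, 5, 7]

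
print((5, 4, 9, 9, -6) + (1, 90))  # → (5, 4, 9, 9, -6, 1, 90)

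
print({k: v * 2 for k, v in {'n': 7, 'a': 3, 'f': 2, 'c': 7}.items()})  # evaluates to {'n': 14, 'a': 6, 'f': 4, 'c': 14}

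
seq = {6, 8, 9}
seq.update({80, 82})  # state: {6, 8, 9, 80, 82}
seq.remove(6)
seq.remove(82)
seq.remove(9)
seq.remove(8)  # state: {80}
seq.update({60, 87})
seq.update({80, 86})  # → {60, 80, 86, 87}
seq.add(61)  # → {60, 61, 80, 86, 87}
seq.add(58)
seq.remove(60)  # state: {58, 61, 80, 86, 87}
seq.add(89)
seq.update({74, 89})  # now {58, 61, 74, 80, 86, 87, 89}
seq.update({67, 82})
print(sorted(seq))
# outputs [58, 61, 67, 74, 80, 82, 86, 87, 89]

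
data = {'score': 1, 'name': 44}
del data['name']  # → {'score': 1}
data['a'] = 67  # {'score': 1, 'a': 67}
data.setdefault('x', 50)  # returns 50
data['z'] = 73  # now {'score': 1, 'a': 67, 'x': 50, 'z': 73}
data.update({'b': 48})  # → {'score': 1, 'a': 67, 'x': 50, 'z': 73, 'b': 48}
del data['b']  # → {'score': 1, 'a': 67, 'x': 50, 'z': 73}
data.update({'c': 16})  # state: {'score': 1, 'a': 67, 'x': 50, 'z': 73, 'c': 16}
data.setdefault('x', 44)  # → 50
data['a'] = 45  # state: {'score': 1, 'a': 45, 'x': 50, 'z': 73, 'c': 16}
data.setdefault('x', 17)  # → 50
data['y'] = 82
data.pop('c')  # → 16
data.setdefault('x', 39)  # 50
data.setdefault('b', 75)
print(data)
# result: {'score': 1, 'a': 45, 'x': 50, 'z': 73, 'y': 82, 'b': 75}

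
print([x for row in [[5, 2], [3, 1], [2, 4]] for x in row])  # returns [5, 2, 3, 1, 2, 4]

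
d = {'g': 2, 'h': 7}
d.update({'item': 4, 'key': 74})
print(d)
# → {'g': 2, 'h': 7, 'item': 4, 'key': 74}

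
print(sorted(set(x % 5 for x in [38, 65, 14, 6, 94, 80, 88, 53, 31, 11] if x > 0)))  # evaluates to [0, 1, 3, 4]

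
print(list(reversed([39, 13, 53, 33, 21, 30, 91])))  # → [91, 30, 21, 33, 53, 13, 39]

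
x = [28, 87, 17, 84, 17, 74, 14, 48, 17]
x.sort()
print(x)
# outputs [14, 17, 17, 17, 28, 48, 74, 84, 87]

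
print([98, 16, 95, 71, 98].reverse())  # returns None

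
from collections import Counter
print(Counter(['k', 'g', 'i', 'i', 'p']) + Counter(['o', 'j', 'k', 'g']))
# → Counter({'k': 2, 'g': 2, 'i': 2, 'p': 1, 'o': 1, 'j': 1})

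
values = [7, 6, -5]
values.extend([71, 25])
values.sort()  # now [-5, 6, 7, 25, 71]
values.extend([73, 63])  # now [-5, 6, 7, 25, 71, 73, 63]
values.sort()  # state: [-5, 6, 7, 25, 63, 71, 73]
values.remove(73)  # [-5, 6, 7, 25, 63, 71]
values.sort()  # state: [-5, 6, 7, 25, 63, 71]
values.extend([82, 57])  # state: [-5, 6, 7, 25, 63, 71, 82, 57]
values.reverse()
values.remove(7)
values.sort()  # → [-5, 6, 25, 57, 63, 71, 82]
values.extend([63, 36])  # [-5, 6, 25, 57, 63, 71, 82, 63, 36]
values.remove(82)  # [-5, 6, 25, 57, 63, 71, 63, 36]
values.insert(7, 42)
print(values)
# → [-5, 6, 25, 57, 63, 71, 63, 42, 36]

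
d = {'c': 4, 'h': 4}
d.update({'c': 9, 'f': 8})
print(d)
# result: {'c': 9, 'h': 4, 'f': 8}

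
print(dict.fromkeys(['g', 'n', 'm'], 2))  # {'g': 2, 'n': 2, 'm': 2}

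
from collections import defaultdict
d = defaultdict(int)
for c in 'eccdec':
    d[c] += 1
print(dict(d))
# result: {'e': 2, 'c': 3, 'd': 1}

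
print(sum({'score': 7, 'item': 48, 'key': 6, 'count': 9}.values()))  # 70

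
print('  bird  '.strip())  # bird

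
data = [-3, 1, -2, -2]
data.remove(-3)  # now [1, -2, -2]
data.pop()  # -2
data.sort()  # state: [-2, 1]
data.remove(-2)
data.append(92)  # [1, 92]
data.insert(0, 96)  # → [96, 1, 92]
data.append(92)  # [96, 1, 92, 92]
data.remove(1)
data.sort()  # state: [92, 92, 96]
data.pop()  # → 96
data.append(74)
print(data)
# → [92, 92, 74]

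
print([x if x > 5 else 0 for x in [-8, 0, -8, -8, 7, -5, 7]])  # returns [0, 0, 0, 0, 7, 0, 7]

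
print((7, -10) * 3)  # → (7, -10, 7, -10, 7, -10)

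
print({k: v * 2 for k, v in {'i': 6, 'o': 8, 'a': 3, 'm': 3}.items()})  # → {'i': 12, 'o': 16, 'a': 6, 'm': 6}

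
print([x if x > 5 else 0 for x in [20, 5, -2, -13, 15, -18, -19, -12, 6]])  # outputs [20, 0, 0, 0, 15, 0, 0, 0, 6]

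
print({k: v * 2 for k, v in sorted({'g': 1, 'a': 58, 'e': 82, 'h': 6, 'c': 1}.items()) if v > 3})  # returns {'a': 116, 'e': 164, 'h': 12}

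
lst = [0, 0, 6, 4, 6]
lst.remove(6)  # [0, 0, 4, 6]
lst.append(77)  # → [0, 0, 4, 6, 77]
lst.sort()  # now [0, 0, 4, 6, 77]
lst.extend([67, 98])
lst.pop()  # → 98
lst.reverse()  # [67, 77, 6, 4, 0, 0]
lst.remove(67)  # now [77, 6, 4, 0, 0]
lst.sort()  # [0, 0, 4, 6, 77]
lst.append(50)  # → [0, 0, 4, 6, 77, 50]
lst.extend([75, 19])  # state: [0, 0, 4, 6, 77, 50, 75, 19]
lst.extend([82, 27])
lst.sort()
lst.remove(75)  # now [0, 0, 4, 6, 19, 27, 50, 77, 82]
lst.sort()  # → [0, 0, 4, 6, 19, 27, 50, 77, 82]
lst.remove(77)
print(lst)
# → [0, 0, 4, 6, 19, 27, 50, 82]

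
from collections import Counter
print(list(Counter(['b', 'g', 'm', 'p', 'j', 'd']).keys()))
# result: ['b', 'g', 'm', 'p', 'j', 'd']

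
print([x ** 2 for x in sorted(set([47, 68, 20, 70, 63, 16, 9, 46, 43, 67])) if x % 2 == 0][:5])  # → [256, 400, 2116, 4624, 4900]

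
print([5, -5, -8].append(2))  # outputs None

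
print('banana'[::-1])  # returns ananab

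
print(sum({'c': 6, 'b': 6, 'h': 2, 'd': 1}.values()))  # 15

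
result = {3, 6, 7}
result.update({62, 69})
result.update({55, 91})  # {3, 6, 7, 55, 62, 69, 91}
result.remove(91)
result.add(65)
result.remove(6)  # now {3, 7, 55, 62, 65, 69}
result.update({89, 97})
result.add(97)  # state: {3, 7, 55, 62, 65, 69, 89, 97}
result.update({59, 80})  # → {3, 7, 55, 59, 62, 65, 69, 80, 89, 97}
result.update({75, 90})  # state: {3, 7, 55, 59, 62, 65, 69, 75, 80, 89, 90, 97}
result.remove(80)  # {3, 7, 55, 59, 62, 65, 69, 75, 89, 90, 97}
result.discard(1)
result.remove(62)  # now {3, 7, 55, 59, 65, 69, 75, 89, 90, 97}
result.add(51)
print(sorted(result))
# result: [3, 7, 51, 55, 59, 65, 69, 75, 89, 90, 97]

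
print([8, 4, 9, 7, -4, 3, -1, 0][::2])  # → [8, 9, -4, -1]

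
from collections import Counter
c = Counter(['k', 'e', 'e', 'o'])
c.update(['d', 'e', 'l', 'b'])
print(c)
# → Counter({'e': 3, 'k': 1, 'o': 1, 'd': 1, 'l': 1, 'b': 1})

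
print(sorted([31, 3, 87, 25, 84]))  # [3, 25, 31, 84, 87]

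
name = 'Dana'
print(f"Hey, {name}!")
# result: Hey, Dana!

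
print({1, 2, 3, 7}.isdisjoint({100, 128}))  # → True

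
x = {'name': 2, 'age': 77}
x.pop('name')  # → 2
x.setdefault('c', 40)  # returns 40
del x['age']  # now {'c': 40}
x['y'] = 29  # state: {'c': 40, 'y': 29}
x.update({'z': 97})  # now {'c': 40, 'y': 29, 'z': 97}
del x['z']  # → {'c': 40, 'y': 29}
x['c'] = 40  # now {'c': 40, 'y': 29}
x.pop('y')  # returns 29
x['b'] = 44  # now {'c': 40, 'b': 44}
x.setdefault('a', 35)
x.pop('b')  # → 44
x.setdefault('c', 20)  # 40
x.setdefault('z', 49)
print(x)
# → {'c': 40, 'a': 35, 'z': 49}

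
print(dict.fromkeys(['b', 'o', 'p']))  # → {'b': None, 'o': None, 'p': None}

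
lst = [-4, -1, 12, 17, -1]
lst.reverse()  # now [-1, 17, 12, -1, -4]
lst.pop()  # -4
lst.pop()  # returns -1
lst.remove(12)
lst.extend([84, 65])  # [-1, 17, 84, 65]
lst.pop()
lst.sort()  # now [-1, 17, 84]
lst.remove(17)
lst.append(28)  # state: [-1, 84, 28]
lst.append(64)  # [-1, 84, 28, 64]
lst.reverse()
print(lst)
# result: [64, 28, 84, -1]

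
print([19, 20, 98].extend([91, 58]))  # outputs None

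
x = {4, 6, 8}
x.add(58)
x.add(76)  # {4, 6, 8, 58, 76}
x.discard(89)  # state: {4, 6, 8, 58, 76}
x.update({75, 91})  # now {4, 6, 8, 58, 75, 76, 91}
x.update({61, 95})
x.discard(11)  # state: {4, 6, 8, 58, 61, 75, 76, 91, 95}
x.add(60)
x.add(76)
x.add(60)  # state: {4, 6, 8, 58, 60, 61, 75, 76, 91, 95}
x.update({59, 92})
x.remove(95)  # {4, 6, 8, 58, 59, 60, 61, 75, 76, 91, 92}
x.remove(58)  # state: {4, 6, 8, 59, 60, 61, 75, 76, 91, 92}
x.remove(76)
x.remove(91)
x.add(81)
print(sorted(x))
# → [4, 6, 8, 59, 60, 61, 75, 81, 92]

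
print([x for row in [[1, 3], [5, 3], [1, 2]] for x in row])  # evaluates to [1, 3, 5, 3, 1, 2]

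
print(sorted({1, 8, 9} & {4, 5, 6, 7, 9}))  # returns [9]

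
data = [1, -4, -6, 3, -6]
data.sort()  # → [-6, -6, -4, 1, 3]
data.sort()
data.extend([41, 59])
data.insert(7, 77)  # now [-6, -6, -4, 1, 3, 41, 59, 77]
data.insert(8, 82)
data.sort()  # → [-6, -6, -4, 1, 3, 41, 59, 77, 82]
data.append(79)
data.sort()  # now [-6, -6, -4, 1, 3, 41, 59, 77, 79, 82]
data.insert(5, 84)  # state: [-6, -6, -4, 1, 3, 84, 41, 59, 77, 79, 82]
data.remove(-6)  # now [-6, -4, 1, 3, 84, 41, 59, 77, 79, 82]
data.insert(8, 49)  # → [-6, -4, 1, 3, 84, 41, 59, 77, 49, 79, 82]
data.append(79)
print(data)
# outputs [-6, -4, 1, 3, 84, 41, 59, 77, 49, 79, 82, 79]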